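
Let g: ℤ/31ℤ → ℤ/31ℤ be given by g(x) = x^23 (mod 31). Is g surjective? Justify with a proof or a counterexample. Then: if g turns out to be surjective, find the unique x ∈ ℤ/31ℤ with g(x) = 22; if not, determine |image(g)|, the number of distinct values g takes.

Since 31 is prime, the nonzero elements of ℤ/31ℤ form a cyclic group of order 30.
As gcd(23, 30) = 1, raising to the 23rd power is a bijection on this group: if x_1^23 ≡ x_2^23 then (x_1x_2^{−1})^23 = 1, and the only element of order dividing gcd(23, 30) = 1 is 1, so x_1 = x_2.
With g(0) = 0 this makes g injective on all of ℤ/31ℤ, hence bijective (finite equal-size domain and codomain). In particular g is surjective.
Since g is surjective, we find the preimage of 22. The inverse of x ↦ x^23 on (ℤ/31ℤ)^× is x ↦ x^17, because 23·17 = 391 = 13·30 + 1 ≡ 1 (mod 30) and x^{30} = 1 for x ≠ 0 (Fermat). So g⁻¹(22) = 22^17 mod 31.
Repeated squaring mod 31: 22^1 ≡ 22, 22^2 ≡ 22² = 484 ≡ 19, 22^4 ≡ 19² = 361 ≡ 20, 22^8 ≡ 20² = 400 ≡ 28, 22^16 ≡ 28² = 784 ≡ 9. Since 17 = 16 + 1, 22^17 ≡ 9·22: 9·22 = 198 ≡ 12. So 22^17 ≡ 12 (mod 31).
Hence g⁻¹(22) = 12.

12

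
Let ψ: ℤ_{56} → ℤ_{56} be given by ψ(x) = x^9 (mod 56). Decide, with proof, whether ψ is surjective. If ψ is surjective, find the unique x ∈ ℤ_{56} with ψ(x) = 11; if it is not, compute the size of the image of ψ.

15

ψ(2): Repeated squaring mod 56: 2^1 ≡ 2, 2^2 ≡ 2² = 4, 2^4 ≡ 4² = 16, 2^8 ≡ 16² = 256 ≡ 32. Since 9 = 8 + 1, 2^9 ≡ 32·2: 32·2 = 64 ≡ 8. So 2^9 ≡ 8 (mod 56).
ψ(4): Repeated squaring mod 56: 4^1 ≡ 4, 4^2 ≡ 4² = 16, 4^4 ≡ 16² = 256 ≡ 32, 4^8 ≡ 32² = 1024 ≡ 16. Since 9 = 8 + 1, 4^9 ≡ 16·4: 16·4 = 64 ≡ 8. So 4^9 ≡ 8 (mod 56).
So ψ(2) = ψ(4) = 8 while 2 ≠ 4, hence ψ is not injective.
A non-injective map from the 56-element set ℤ_{56} to itself takes at most 55 distinct values, so it cannot be surjective. Thus ψ is not surjective.
Since ψ is not surjective, we determine |image(ψ)|. Computing x^9 mod 56 for each x (by repeated squaring, reducing mod 56 at every step), the values ψ(0), ψ(1), …, ψ(55) are: 0, 1, 8, 27, 8, 13, 48, 7, 8, 1, 48, 43, 48, 13, 0, 15, 8, 41, 8, 27, 48, 21, 8, 15, 48, 1, 48, 27, 0, 29, 8, 55, 8, 41, 48, 35, 8, 29, 48, 15, 48, 41, 0, 43, 8, 13, 8, 55, 48, 49, 8, 43, 48, 29, 48, 55.
The distinct values are {0, 1, 7, 8, 13, 15, 21, 27, 29, 35, 41, 43, 48, 49, 55}; there are 15 of them.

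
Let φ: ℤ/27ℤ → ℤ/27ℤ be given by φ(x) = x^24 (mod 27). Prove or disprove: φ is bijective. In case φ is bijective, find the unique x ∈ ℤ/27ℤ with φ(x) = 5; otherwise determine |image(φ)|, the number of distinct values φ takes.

4

φ(0) = 0^24 = 0.
φ(3): Repeated squaring mod 27: 3^1 ≡ 3, 3^2 ≡ 3² = 9, 3^4 ≡ 9² = 81 ≡ 0, 3^8 ≡ 0² = 0, 3^16 ≡ 0² = 0. Since 24 = 16 + 8, 3^24 ≡ 0·0: 0·0 = 0. So 3^24 ≡ 0 (mod 27).
So φ(0) = φ(3) = 0 while 0 ≠ 3, thus φ is not injective, hence not bijective.
Since φ is not bijective, we determine |image(φ)|. Computing x^24 mod 27 for each x (by repeated squaring, reducing mod 27 at every step), the values φ(0), φ(1), …, φ(26) are: 0, 1, 10, 0, 19, 19, 0, 10, 1, 0, 1, 10, 0, 19, 19, 0, 10, 1, 0, 1, 10, 0, 19, 19, 0, 10, 1.
The distinct values are {0, 1, 10, 19}; there are 4 of them.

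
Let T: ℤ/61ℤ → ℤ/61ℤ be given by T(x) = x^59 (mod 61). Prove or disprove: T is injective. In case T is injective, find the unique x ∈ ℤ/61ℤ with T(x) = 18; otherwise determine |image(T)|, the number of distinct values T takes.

Since 61 is prime, the nonzero elements of ℤ/61ℤ form a cyclic group of order 60.
As gcd(59, 60) = 1, raising to the 59th power is a bijection on this group: if a^59 ≡ b^59 then (ab^{−1})^59 = 1, and the only element of order dividing gcd(59, 60) = 1 is 1, so a = b.
With T(0) = 0 this makes T injective on all of ℤ/61ℤ, hence bijective (finite equal-size domain and codomain). In particular T is injective.
Since T is injective, we find the preimage of 18. The inverse of x ↦ x^59 on (ℤ/61ℤ)^× is x ↦ x^59, because 59·59 = 3481 = 58·60 + 1 ≡ 1 (mod 60) and x^{60} = 1 for x ≠ 0 (Fermat). So T⁻¹(18) = 18^59 mod 61.
Repeated squaring mod 61: 18^1 ≡ 18, 18^2 ≡ 18² = 324 ≡ 19, 18^4 ≡ 19² = 361 ≡ 56, 18^8 ≡ 56² = 3136 ≡ 25, 18^16 ≡ 25² = 625 ≡ 15, 18^32 ≡ 15² = 225 ≡ 42. Since 59 = 32 + 16 + 8 + 2 + 1, 18^59 ≡ 42·15·25·19·18: 42·15 = 630 ≡ 20, then 20·25 = 500 ≡ 12, then 12·19 = 228 ≡ 45, then 45·18 = 810 ≡ 17. So 18^59 ≡ 17 (mod 61).
Hence T⁻¹(18) = 17.

17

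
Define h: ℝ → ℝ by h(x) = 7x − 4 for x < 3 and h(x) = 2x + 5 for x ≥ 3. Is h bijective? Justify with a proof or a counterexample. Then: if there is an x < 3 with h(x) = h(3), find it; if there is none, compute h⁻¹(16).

15/7

Both pieces are strictly increasing (slopes 7 and 2), so each is injective on its own interval.
The left piece maps (−∞, 3) onto (−∞, 17); the right piece maps [3, ∞) onto [11, ∞).
These images overlap. In particular h(3) = 11 (right piece), and solving 7x − 4 = 11 on the left piece gives x = 15/7 < 3.
So h(15/7) = h(3) with 15/7 ≠ 3, and h is not injective, hence not bijective. This x = 15/7 is the requested value below 3.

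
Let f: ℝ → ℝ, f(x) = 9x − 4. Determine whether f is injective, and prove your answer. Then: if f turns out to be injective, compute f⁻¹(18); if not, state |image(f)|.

22/9

Suppose f(x_1) = f(x_2). Then 9x_1 − 4 = 9x_2 − 4, thus 9x_1 = 9x_2, hence x_1 = x_2.
Hence f is injective.
Since f is injective, we compute f⁻¹(18) = (18 + 4)/9 = 22/9.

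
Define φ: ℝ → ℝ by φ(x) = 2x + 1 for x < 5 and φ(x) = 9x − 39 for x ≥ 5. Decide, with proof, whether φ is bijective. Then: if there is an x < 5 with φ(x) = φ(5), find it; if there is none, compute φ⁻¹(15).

Both pieces are strictly increasing (slopes 2 and 9), so each is injective on its own interval.
The left piece maps (−∞, 5) onto (−∞, 11); the right piece maps [5, ∞) onto [6, ∞).
These images overlap. In particular φ(5) = 6 (right piece), and solving 2x + 1 = 6 on the left piece gives x = 5/2 < 5.
So φ(5/2) = φ(5) with 5/2 ≠ 5, and φ is not injective, hence not bijective. This x = 5/2 is the requested value below 5.

5/2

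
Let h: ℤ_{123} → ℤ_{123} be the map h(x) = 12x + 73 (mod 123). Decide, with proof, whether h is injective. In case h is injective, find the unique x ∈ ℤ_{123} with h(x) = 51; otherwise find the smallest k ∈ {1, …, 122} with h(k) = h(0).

By definition, injectivity means: for all a, b in the domain, h(a) = h(b) implies a = b.
We have gcd(12, 123) = 3 > 1. Taking a = 0 and b = 41: h(0) = 73 and h(41) = 12·41 + 73 = 565 ≡ 73 (mod 123).
So h(0) = h(41) while 0 ≠ 41, therefore h is not injective.
Since h is not injective, we find the least positive k with h(k) = h(0): this means 12k ≡ 0 (mod 123), i.e. 123 ∣ 12k. Since gcd(12, 123) = 3, dividing through by 3 this holds exactly when 41 ∣ 4k, and as gcd(4, 41) = 1, exactly when 41 ∣ k.
The smallest positive such k is 41.

41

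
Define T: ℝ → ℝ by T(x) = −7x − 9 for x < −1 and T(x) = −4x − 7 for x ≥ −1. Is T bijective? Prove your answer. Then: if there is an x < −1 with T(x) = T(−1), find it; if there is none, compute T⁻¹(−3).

-1

Both pieces are strictly decreasing (slopes −7 and −4), so each is injective on its own interval.
The left piece maps (−∞, −1) onto (−2, ∞); the right piece maps [−1, ∞) onto (−∞, −3].
The images leave a gap (−2 has no preimage), so T is not surjective, hence not bijective.
Because the two images are disjoint, no x < −1 has T(x) = T(−1), so we compute T⁻¹(−3): −3 lies in (−∞, −3], so solve −4x − 7 = −3: x = (−3 + 7)/(−4) = −1.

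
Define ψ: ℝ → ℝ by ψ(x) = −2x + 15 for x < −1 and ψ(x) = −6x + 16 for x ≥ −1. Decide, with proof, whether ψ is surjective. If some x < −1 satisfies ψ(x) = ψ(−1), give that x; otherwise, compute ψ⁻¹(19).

-7/2

Both pieces are strictly decreasing (slopes −2 and −6), so each is injective on its own interval.
The left piece maps (−∞, −1) onto (17, ∞); the right piece maps [−1, ∞) onto (−∞, 22].
The union (17, ∞) ∪ (−∞, 22] covers ℝ, so ψ is surjective.
For the follow-up: the images overlap, so an x < −1 with ψ(x) = ψ(−1) exists. ψ(−1) = 22; solving −2x + 15 = 22 for x < −1 gives x = (22 − 15)/(−2) = −7/2.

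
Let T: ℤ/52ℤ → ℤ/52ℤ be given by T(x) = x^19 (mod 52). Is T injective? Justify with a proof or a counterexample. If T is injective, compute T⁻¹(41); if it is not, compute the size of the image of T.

T(0) = 0^19 = 0.
T(26): Repeated squaring mod 52: 26^1 ≡ 26, 26^2 ≡ 26² = 676 ≡ 0, 26^4 ≡ 0² = 0, 26^8 ≡ 0² = 0, 26^16 ≡ 0² = 0. Since 19 = 16 + 2 + 1, 26^19 ≡ 0·0·26: 0·0 = 0, then 0·26 = 0. So 26^19 ≡ 0 (mod 52).
So T(0) = T(26) = 0 while 0 ≠ 26, thus T is not injective.
Since T is not injective, we determine |image(T)|. Computing x^19 mod 52 for each x (by repeated squaring, reducing mod 52 at every step), the values T(0), T(1), …, T(51) are: 0, 1, 24, 3, 4, 21, 20, 19, 44, 9, 36, 15, 12, 13, 40, 11, 16, 17, 8, 7, 32, 5, 48, 23, 28, 25, 0, 27, 24, 29, 4, 47, 20, 45, 44, 35, 36, 41, 12, 39, 40, 37, 16, 43, 8, 33, 32, 31, 48, 49, 28, 51.
The distinct values are {0, 1, 3, 4, 5, 7, 8, 9, 11, 12, 13, 15, 16, 17, 19, 20, 21, 23, 24, 25, 27, 28, 29, 31, 32, 33, 35, 36, 37, 39, 40, 41, 43, 44, 45, 47, 48, 49, 51}; there are 39 of them.

39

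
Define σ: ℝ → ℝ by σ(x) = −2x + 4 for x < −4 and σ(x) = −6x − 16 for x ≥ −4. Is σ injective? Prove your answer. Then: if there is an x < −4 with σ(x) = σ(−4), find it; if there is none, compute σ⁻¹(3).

-19/6

Both pieces are strictly decreasing (slopes −2 and −6), so each is injective on its own interval.
The left piece maps (−∞, −4) onto (12, ∞); the right piece maps [−4, ∞) onto (−∞, 8].
These images are disjoint, so no value is attained by both pieces. Therefore σ is injective.
Because the two images are disjoint, no x < −4 has σ(x) = σ(−4), so we compute σ⁻¹(3): 3 lies in (−∞, 8], so solve −6x − 16 = 3: x = (3 + 16)/(−6) = −19/6.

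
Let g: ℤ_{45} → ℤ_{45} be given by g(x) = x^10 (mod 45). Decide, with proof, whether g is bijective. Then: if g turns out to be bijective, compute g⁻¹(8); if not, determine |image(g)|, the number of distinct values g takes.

g(2): Repeated squaring mod 45: 2^1 ≡ 2, 2^2 ≡ 2² = 4, 2^4 ≡ 4² = 16, 2^8 ≡ 16² = 256 ≡ 31. Since 10 = 8 + 2, 2^10 ≡ 31·4: 31·4 = 124 ≡ 34. So 2^10 ≡ 34 (mod 45).
g(7): Repeated squaring mod 45: 7^1 ≡ 7, 7^2 ≡ 7² = 49 ≡ 4, 7^4 ≡ 4² = 16, 7^8 ≡ 16² = 256 ≡ 31. Since 10 = 8 + 2, 7^10 ≡ 31·4: 31·4 = 124 ≡ 34. So 7^10 ≡ 34 (mod 45).
So g(2) = g(7) = 34 while 2 ≠ 7, hence g is not injective, hence not bijective.
Since g is not bijective, we determine |image(g)|. Computing x^10 mod 45 for each x (by repeated squaring, reducing mod 45 at every step), the values g(0), g(1), …, g(44) are: 0, 1, 34, 9, 31, 40, 36, 34, 19, 36, 10, 16, 9, 4, 31, 0, 16, 19, 9, 1, 25, 36, 4, 4, 36, 25, 1, 9, 19, 16, 0, 31, 4, 9, 16, 10, 36, 19, 34, 36, 40, 31, 9, 34, 1.
The distinct values are {0, 1, 4, 9, 10, 16, 19, 25, 31, 34, 36, 40}; there are 12 of them.

12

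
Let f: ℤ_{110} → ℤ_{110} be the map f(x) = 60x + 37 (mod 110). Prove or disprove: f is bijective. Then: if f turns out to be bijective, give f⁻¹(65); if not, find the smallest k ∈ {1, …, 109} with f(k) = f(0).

11

We have gcd(60, 110) = 10 > 1. Taking a = 0 and b = 11: f(0) = 37 and f(11) = 60·11 + 37 = 697 ≡ 37 (mod 110).
So f(0) = f(11) while 0 ≠ 11, so f is not injective, hence not bijective.
Since f is not bijective, we find the least positive k with f(k) = f(0): this means 60k ≡ 0 (mod 110), i.e. 110 ∣ 60k. Since gcd(60, 110) = 10, dividing through by 10 this holds exactly when 11 ∣ 6k, and as gcd(6, 11) = 1, exactly when 11 ∣ k.
The smallest positive such k is 11.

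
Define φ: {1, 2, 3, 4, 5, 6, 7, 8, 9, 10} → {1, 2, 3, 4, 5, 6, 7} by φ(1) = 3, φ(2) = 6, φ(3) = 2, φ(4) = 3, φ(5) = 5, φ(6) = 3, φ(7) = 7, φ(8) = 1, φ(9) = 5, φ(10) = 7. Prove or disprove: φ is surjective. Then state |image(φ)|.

No element maps to 4, so φ is not surjective.
The image of φ is {1, 2, 3, 5, 6, 7}, which has 6 elements.

6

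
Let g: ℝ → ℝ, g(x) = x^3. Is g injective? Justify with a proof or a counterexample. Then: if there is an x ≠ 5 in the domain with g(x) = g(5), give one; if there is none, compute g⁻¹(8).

On ℝ, x ↦ x^3 is strictly increasing (since 3 is odd), so g(s) = g(t) forces s = t. So g is injective.
Since x ↦ x^3 is strictly increasing on ℝ, it is injective there, so no x ≠ 5 in the domain has g(x) = g(5). We therefore compute g⁻¹(8) = 8^{1/3} = 2 (indeed 2^3 = 8).

2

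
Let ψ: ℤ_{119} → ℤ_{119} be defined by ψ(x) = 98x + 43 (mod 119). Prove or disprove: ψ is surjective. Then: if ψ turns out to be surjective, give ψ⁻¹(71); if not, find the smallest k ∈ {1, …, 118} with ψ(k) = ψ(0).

17

Since gcd(98, 119) = 7, we have 98x ≡ 0 (mod 7) for all x, so ψ(x) ≡ 1 (mod 7).
But 0 ≢ 1 (mod 7), so 0 ∈ ℤ_{119} has no preimage. So ψ is not surjective.
Since ψ is not surjective, we find the least positive k with ψ(k) = ψ(0): this means 98k ≡ 0 (mod 119), i.e. 119 ∣ 98k. Since gcd(98, 119) = 7, dividing through by 7 this holds exactly when 17 ∣ 14k, and as gcd(14, 17) = 1, exactly when 17 ∣ k.
The smallest positive such k is 17.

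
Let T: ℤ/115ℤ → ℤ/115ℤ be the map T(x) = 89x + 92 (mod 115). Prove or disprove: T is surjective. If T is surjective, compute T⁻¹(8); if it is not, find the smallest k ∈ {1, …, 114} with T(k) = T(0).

By definition, surjectivity means every element of the codomain has a preimage under T.
Since gcd(89, 115) = 1, 89 is invertible modulo 115. Euclid's algorithm: 115 = 1·89 + 26, 89 = 3·26 + 11, 26 = 2·11 + 4, 11 = 2·4 + 3, 4 = 1·3 + 1; back-substituting gives 1 = 84·89 − 65·115, so 89⁻¹ ≡ 84 (mod 115).
Then y ↦ 84(y − 92) is a two-sided inverse to T, so every y ∈ ℤ/115ℤ has a preimage.
Thus T is surjective.
Since T is surjective, we compute T⁻¹(8): solve 89x + 92 ≡ 8 (mod 115), i.e. 89x ≡ 31 (mod 115).
Multiplying by 89⁻¹ = 84 gives x ≡ 84·31 = 2604 = 22·115 + 74 ≡ 74 (mod 115).
Check: T(74) = 89·74 + 92 = 6678 = 58·115 + 8 ≡ 8 (mod 115).

74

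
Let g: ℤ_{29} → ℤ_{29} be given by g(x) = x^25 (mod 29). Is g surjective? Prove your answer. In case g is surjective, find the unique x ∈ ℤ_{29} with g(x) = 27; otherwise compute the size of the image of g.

Since 29 is prime, the nonzero elements of ℤ_{29} form a cyclic group of order 28.
As gcd(25, 28) = 1, raising to the 25th power is a bijection on this group: if s^25 ≡ t^25 then (st^{−1})^25 = 1, and the only element of order dividing gcd(25, 28) = 1 is 1, so s = t.
With g(0) = 0 this makes g injective on all of ℤ_{29}, hence bijective (finite equal-size domain and codomain). In particular g is surjective.
Since g is surjective, we find the preimage of 27. The inverse of x ↦ x^25 on (ℤ_{29})^× is x ↦ x^9, because 25·9 = 225 = 8·28 + 1 ≡ 1 (mod 28) and x^{28} = 1 for x ≠ 0 (Fermat). So g⁻¹(27) = 27^9 mod 29.
Repeated squaring mod 29: 27^1 ≡ 27, 27^2 ≡ 27² = 729 ≡ 4, 27^4 ≡ 4² = 16, 27^8 ≡ 16² = 256 ≡ 24. Since 9 = 8 + 1, 27^9 ≡ 24·27: 24·27 = 648 ≡ 10. So 27^9 ≡ 10 (mod 29).
Hence g⁻¹(27) = 10.

10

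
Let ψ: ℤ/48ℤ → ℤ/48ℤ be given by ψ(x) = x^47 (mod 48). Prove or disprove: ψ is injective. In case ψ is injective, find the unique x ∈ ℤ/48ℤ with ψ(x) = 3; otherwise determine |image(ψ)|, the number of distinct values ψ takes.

27

ψ(0) = 0^47 = 0.
ψ(6): Repeated squaring mod 48: 6^1 ≡ 6, 6^2 ≡ 6² = 36, 6^4 ≡ 36² = 1296 ≡ 0, 6^8 ≡ 0² = 0, 6^16 ≡ 0² = 0, 6^32 ≡ 0² = 0. Since 47 = 32 + 8 + 4 + 2 + 1, 6^47 ≡ 0·0·0·36·6: 0·0 = 0, then 0·0 = 0, then 0·36 = 0, then 0·6 = 0. So 6^47 ≡ 0 (mod 48).
So ψ(0) = ψ(6) = 0 while 0 ≠ 6, therefore ψ is not injective.
Since ψ is not injective, we determine |image(ψ)|. Computing x^47 mod 48 for each x (by repeated squaring, reducing mod 48 at every step), the values ψ(0), ψ(1), …, ψ(47) are: 0, 1, 32, 27, 16, 29, 0, 7, 32, 9, 16, 35, 0, 37, 32, 15, 16, 17, 0, 43, 32, 45, 16, 23, 0, 25, 32, 3, 16, 5, 0, 31, 32, 33, 16, 11, 0, 13, 32, 39, 16, 41, 0, 19, 32, 21, 16, 47.
The distinct values are {0, 1, 3, 5, 7, 9, 11, 13, 15, 16, 17, 19, 21, 23, 25, 27, 29, 31, 32, 33, 35, 37, 39, 41, 43, 45, 47}; there are 27 of them.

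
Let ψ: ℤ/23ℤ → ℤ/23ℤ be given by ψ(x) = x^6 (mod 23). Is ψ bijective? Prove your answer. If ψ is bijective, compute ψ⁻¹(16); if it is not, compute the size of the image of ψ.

12

ψ(11): Repeated squaring mod 23: 11^1 ≡ 11, 11^2 ≡ 11² = 121 ≡ 6, 11^4 ≡ 6² = 36 ≡ 13. Since 6 = 4 + 2, 11^6 ≡ 13·6: 13·6 = 78 ≡ 9. So 11^6 ≡ 9 (mod 23).
ψ(12): Repeated squaring mod 23: 12^1 ≡ 12, 12^2 ≡ 12² = 144 ≡ 6, 12^4 ≡ 6² = 36 ≡ 13. Since 6 = 4 + 2, 12^6 ≡ 13·6: 13·6 = 78 ≡ 9. So 12^6 ≡ 9 (mod 23).
So ψ(11) = ψ(12) = 9 while 11 ≠ 12, so ψ is not injective, hence not bijective.
Since ψ is not bijective, we determine |image(ψ)|. Computing x^6 mod 23 for each x (by repeated squaring, reducing mod 23 at every step), the values ψ(0), ψ(1), …, ψ(22) are: 0, 1, 18, 16, 2, 8, 12, 4, 13, 3, 6, 9, 9, 6, 3, 13, 4, 12, 8, 2, 16, 18, 1.
The distinct values are {0, 1, 2, 3, 4, 6, 8, 9, 12, 13, 16, 18}; there are 12 of them.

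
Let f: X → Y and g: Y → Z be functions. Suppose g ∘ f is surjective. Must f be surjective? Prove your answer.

No. Take X = {1, 2, 3}, Y = {1, 2, 3, 4}, Z = {1}, f(a) = 1 for every a ∈ X, and g(b) = 1 for every b ∈ Y.
Then g ∘ f is surjective onto {1}, but 4 ∈ Y has no preimage under f, so f is not surjective.

not surjective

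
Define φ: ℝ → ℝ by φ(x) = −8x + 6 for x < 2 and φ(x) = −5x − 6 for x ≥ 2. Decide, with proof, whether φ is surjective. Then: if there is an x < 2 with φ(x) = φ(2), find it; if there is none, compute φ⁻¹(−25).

19/5

Both pieces are strictly decreasing (slopes −8 and −5), so each is injective on its own interval.
The left piece maps (−∞, 2) onto (−10, ∞); the right piece maps [2, ∞) onto (−∞, −16].
The union (−10, ∞) ∪ (−∞, −16] omits the interval between −10 and −16; in particular −10 has no preimage. So φ is not surjective.
Because the two images are disjoint, no x < 2 has φ(x) = φ(2), so we compute φ⁻¹(−25): −25 lies in (−∞, −16], so solve −5x − 6 = −25: x = (−25 + 6)/(−5) = 19/5.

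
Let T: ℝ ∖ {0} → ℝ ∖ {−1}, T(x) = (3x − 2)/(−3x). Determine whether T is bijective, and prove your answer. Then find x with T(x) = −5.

Suppose T(x_1) = T(x_2). Cross-multiplying: (3x_1 − 2)(−3x_2) = (3x_2 − 2)(−3x_1).
Expanding both sides and cancelling the symmetric terms leaves −6·(x_1 − x_2) = 0. Since −6 ≠ 0, x_1 = x_2. Hence T is injective.
For any y ≠ −1, solving y(−3x) = 3x − 2 for x gives a well-defined x ≠ 0. So T is surjective.
Thus T is bijective.
Solving T(x) = −5: cross-multiplying gives 3x − 2 = −5(−3x), which rearranges to −12x = 2, so x = −1/6.

-1/6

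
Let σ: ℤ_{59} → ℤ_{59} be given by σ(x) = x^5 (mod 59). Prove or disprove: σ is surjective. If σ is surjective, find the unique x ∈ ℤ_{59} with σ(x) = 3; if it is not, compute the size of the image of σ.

Since 59 is prime, the nonzero elements of ℤ_{59} form a cyclic group of order 58.
As gcd(5, 58) = 1, raising to the 5th power is a bijection on this group: if u^5 ≡ v^5 then (uv^{−1})^5 = 1, and the only element of order dividing gcd(5, 58) = 1 is 1, so u = v.
With σ(0) = 0 this makes σ injective on all of ℤ_{59}, hence bijective (finite equal-size domain and codomain). In particular σ is surjective.
Since σ is surjective, we find the preimage of 3. The inverse of x ↦ x^5 on (ℤ_{59})^× is x ↦ x^35, because 5·35 = 175 = 3·58 + 1 ≡ 1 (mod 58) and x^{58} = 1 for x ≠ 0 (Fermat). So σ⁻¹(3) = 3^35 mod 59.
Repeated squaring mod 59: 3^1 ≡ 3, 3^2 ≡ 3² = 9, 3^4 ≡ 9² = 81 ≡ 22, 3^8 ≡ 22² = 484 ≡ 12, 3^16 ≡ 12² = 144 ≡ 26, 3^32 ≡ 26² = 676 ≡ 27. Since 35 = 32 + 2 + 1, 3^35 ≡ 27·9·3: 27·9 = 243 ≡ 7, then 7·3 = 21. So 3^35 ≡ 21 (mod 59).
Hence σ⁻¹(3) = 21.

21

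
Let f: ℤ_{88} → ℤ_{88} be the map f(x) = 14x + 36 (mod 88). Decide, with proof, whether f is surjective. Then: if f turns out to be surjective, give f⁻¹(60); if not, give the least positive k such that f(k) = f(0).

44

Since gcd(14, 88) = 2, we have 14x ≡ 0 (mod 2) for all x, so f(x) ≡ 0 (mod 2).
But 1 ≢ 0 (mod 2), so 1 ∈ ℤ_{88} has no preimage. Hence f is not surjective.
Since f is not surjective, we find the least positive k with f(k) = f(0): this means 14k ≡ 0 (mod 88), i.e. 88 ∣ 14k. Since gcd(14, 88) = 2, dividing through by 2 this holds exactly when 44 ∣ 7k, and as gcd(7, 44) = 1, exactly when 44 ∣ k.
The smallest positive such k is 44.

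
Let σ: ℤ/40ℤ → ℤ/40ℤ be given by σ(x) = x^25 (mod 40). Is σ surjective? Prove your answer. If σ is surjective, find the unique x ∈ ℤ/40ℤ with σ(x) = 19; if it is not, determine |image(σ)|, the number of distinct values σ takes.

25

σ(0) = 0^25 = 0.
σ(10): Repeated squaring mod 40: 10^1 ≡ 10, 10^2 ≡ 10² = 100 ≡ 20, 10^4 ≡ 20² = 400 ≡ 0, 10^8 ≡ 0² = 0, 10^16 ≡ 0² = 0. Since 25 = 16 + 8 + 1, 10^25 ≡ 0·0·10: 0·0 = 0, then 0·10 = 0. So 10^25 ≡ 0 (mod 40).
So σ(0) = σ(10) = 0 while 0 ≠ 10, so σ is not injective.
A non-injective map from the 40-element set ℤ/40ℤ to itself takes at most 39 distinct values, so it cannot be surjective. Hence σ is not surjective.
Since σ is not surjective, we determine |image(σ)|. Computing x^25 mod 40 for each x (by repeated squaring, reducing mod 40 at every step), the values σ(0), σ(1), …, σ(39) are: 0, 1, 32, 3, 24, 5, 16, 7, 8, 9, 0, 11, 32, 13, 24, 15, 16, 17, 8, 19, 0, 21, 32, 23, 24, 25, 16, 27, 8, 29, 0, 31, 32, 33, 24, 35, 16, 37, 8, 39.
The distinct values are {0, 1, 3, 5, 7, 8, 9, 11, 13, 15, 16, 17, 19, 21, 23, 24, 25, 27, 29, 31, 32, 33, 35, 37, 39}; there are 25 of them.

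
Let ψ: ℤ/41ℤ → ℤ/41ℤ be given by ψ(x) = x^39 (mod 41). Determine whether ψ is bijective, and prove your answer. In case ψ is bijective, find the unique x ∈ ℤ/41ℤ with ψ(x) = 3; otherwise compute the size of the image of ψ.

Since 41 is prime, the nonzero elements of ℤ/41ℤ form a cyclic group of order 40.
As gcd(39, 40) = 1, raising to the 39th power is a bijection on this group: if a^39 ≡ b^39 then (ab^{−1})^39 = 1, and the only element of order dividing gcd(39, 40) = 1 is 1, so a = b.
With ψ(0) = 0 this makes ψ injective on all of ℤ/41ℤ, hence bijective (finite equal-size domain and codomain). In particular ψ is bijective.
Since ψ is bijective, we find the preimage of 3. The inverse of x ↦ x^39 on (ℤ/41ℤ)^× is x ↦ x^39, because 39·39 = 1521 = 38·40 + 1 ≡ 1 (mod 40) and x^{40} = 1 for x ≠ 0 (Fermat). So ψ⁻¹(3) = 3^39 mod 41.
Repeated squaring mod 41: 3^1 ≡ 3, 3^2 ≡ 3² = 9, 3^4 ≡ 9² = 81 ≡ 40, 3^8 ≡ 40² = 1600 ≡ 1, 3^16 ≡ 1² = 1, 3^32 ≡ 1² = 1. Since 39 = 32 + 4 + 2 + 1, 3^39 ≡ 1·40·9·3: 1·40 = 40, then 40·9 = 360 ≡ 32, then 32·3 = 96 ≡ 14. So 3^39 ≡ 14 (mod 41).
Hence ψ⁻¹(3) = 14.

14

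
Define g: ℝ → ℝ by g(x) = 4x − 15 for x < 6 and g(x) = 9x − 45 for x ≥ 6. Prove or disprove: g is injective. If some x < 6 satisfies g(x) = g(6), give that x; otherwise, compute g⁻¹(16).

61/9

Both pieces are strictly increasing (slopes 4 and 9), so each is injective on its own interval.
The left piece maps (−∞, 6) onto (−∞, 9); the right piece maps [6, ∞) onto [9, ∞).
These images are disjoint, so no value is attained by both pieces. Hence g is injective.
Because the two images are disjoint, no x < 6 has g(x) = g(6), so we compute g⁻¹(16): 16 lies in [9, ∞), so solve 9x − 45 = 16: x = (16 + 45)/9 = 61/9.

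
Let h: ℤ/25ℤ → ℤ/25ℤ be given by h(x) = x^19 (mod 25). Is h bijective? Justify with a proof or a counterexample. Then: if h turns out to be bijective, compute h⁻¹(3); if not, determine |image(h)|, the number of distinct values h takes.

h(0) = 0^19 = 0.
h(5): Repeated squaring mod 25: 5^1 ≡ 5, 5^2 ≡ 5² = 25 ≡ 0, 5^4 ≡ 0² = 0, 5^8 ≡ 0² = 0, 5^16 ≡ 0² = 0. Since 19 = 16 + 2 + 1, 5^19 ≡ 0·0·5: 0·0 = 0, then 0·5 = 0. So 5^19 ≡ 0 (mod 25).
So h(0) = h(5) = 0 while 0 ≠ 5, thus h is not injective, hence not bijective.
Since h is not bijective, we determine |image(h)|. Computing x^19 mod 25 for each x (by repeated squaring, reducing mod 25 at every step), the values h(0), h(1), …, h(24) are: 0, 1, 13, 17, 19, 0, 21, 18, 22, 14, 0, 16, 23, 2, 9, 0, 11, 3, 7, 4, 0, 6, 8, 12, 24.
The distinct values are {0, 1, 2, 3, 4, 6, 7, 8, 9, 11, 12, 13, 14, 16, 17, 18, 19, 21, 22, 23, 24}; there are 21 of them.

21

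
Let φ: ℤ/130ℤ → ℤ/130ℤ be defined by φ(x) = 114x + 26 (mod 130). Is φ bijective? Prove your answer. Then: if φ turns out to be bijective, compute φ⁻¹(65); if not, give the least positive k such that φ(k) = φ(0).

65

We have gcd(114, 130) = 2 > 1. Taking s = 0 and t = 65: φ(0) = 26 and φ(65) = 114·65 + 26 = 7436 ≡ 26 (mod 130).
So φ(0) = φ(65) while 0 ≠ 65, hence φ is not injective, hence not bijective.
Since φ is not bijective, we find the least positive k with φ(k) = φ(0): this means 114k ≡ 0 (mod 130), i.e. 130 ∣ 114k. Since gcd(114, 130) = 2, dividing through by 2 this holds exactly when 65 ∣ 57k, and as gcd(57, 65) = 1, exactly when 65 ∣ k.
The smallest positive such k is 65.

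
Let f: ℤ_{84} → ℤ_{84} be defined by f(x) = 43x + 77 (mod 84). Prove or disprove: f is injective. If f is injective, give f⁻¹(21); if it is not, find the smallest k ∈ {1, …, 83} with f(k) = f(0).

28

By definition, f is injective when f(x_1) = f(x_2) forces x_1 = x_2.
If f(x_1) = f(x_2), then 43x_1 ≡ 43x_2 (mod 84). Because gcd(43, 84) = 1, we may cancel 43 to get x_1 ≡ x_2 (mod 84).
Hence f is injective.
We now compute 43⁻¹ mod 84 explicitly. Euclid's algorithm: 84 = 1·43 + 41, 43 = 1·41 + 2, 41 = 20·2 + 1; back-substituting gives 1 = 43·43 − 22·84, so 43⁻¹ ≡ 43 (mod 84).
Since f is injective, we find f⁻¹(21): we need 43x ≡ 21 − 77 ≡ 28 (mod 84). Using 43⁻¹ = 43: x ≡ 43·28 = 1204 = 14·84 + 28, so x = 28.
Check: f(28) = 43·28 + 77 = 1281 = 15·84 + 21 ≡ 21 (mod 84).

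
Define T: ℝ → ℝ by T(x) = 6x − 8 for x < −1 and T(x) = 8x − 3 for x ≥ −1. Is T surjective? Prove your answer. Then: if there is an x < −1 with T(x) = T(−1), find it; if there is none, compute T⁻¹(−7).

-1/2

Both pieces are strictly increasing (slopes 6 and 8), so each is injective on its own interval.
The left piece maps (−∞, −1) onto (−∞, −14); the right piece maps [−1, ∞) onto [−11, ∞).
The union (−∞, −14) ∪ [−11, ∞) omits the interval between −14 and −11; in particular −14 has no preimage. So T is not surjective.
Because the two images are disjoint, no x < −1 has T(x) = T(−1), so we compute T⁻¹(−7): −7 lies in [−11, ∞), so solve 8x − 3 = −7: x = (−7 + 3)/8 = −1/2.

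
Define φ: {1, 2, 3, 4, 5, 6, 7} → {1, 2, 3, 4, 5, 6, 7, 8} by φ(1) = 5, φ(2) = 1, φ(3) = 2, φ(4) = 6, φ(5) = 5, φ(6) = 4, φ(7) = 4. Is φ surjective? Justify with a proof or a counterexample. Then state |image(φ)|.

No element maps to 3, so φ is not surjective.
The image of φ is {1, 2, 4, 5, 6}, which has 5 elements.

5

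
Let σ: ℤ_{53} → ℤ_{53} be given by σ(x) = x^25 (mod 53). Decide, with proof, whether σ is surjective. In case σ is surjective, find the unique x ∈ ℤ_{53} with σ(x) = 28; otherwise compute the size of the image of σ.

36

Since 53 is prime, the nonzero elements of ℤ_{53} form a cyclic group of order 52.
As gcd(25, 52) = 1, raising to the 25th power is a bijection on this group: if x_1^25 ≡ x_2^25 then (x_1x_2^{−1})^25 = 1, and the only element of order dividing gcd(25, 52) = 1 is 1, so x_1 = x_2.
With σ(0) = 0 this makes σ injective on all of ℤ_{53}, hence bijective (finite equal-size domain and codomain). In particular σ is surjective.
Since σ is surjective, we find the preimage of 28. The inverse of x ↦ x^25 on (ℤ_{53})^× is x ↦ x^25, because 25·25 = 625 = 12·52 + 1 ≡ 1 (mod 52) and x^{52} = 1 for x ≠ 0 (Fermat). So σ⁻¹(28) = 28^25 mod 53.
Repeated squaring mod 53: 28^1 ≡ 28, 28^2 ≡ 28² = 784 ≡ 42, 28^4 ≡ 42² = 1764 ≡ 15, 28^8 ≡ 15² = 225 ≡ 13, 28^16 ≡ 13² = 169 ≡ 10. Since 25 = 16 + 8 + 1, 28^25 ≡ 10·13·28: 10·13 = 130 ≡ 24, then 24·28 = 672 ≡ 36. So 28^25 ≡ 36 (mod 53).
Hence σ⁻¹(28) = 36.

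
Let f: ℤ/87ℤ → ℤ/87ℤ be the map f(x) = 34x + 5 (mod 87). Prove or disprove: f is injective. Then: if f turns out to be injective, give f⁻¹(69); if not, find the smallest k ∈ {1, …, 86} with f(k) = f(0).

7

If f(x_1) = f(x_2), then 34x_1 ≡ 34x_2 (mod 87). Because gcd(34, 87) = 1, we may cancel 34 to get x_1 ≡ x_2 (mod 87).
Thus f is injective.
We now compute 34⁻¹ mod 87 explicitly. Euclid's algorithm: 87 = 2·34 + 19, 34 = 1·19 + 15, 19 = 1·15 + 4, 15 = 3·4 + 3, 4 = 1·3 + 1; back-substituting gives 1 = 64·34 − 25·87, so 34⁻¹ ≡ 64 (mod 87).
Since f is injective, we compute f⁻¹(69): solve 34x + 5 ≡ 69 (mod 87), i.e. 34x ≡ 64 (mod 87).
Multiplying by 34⁻¹ = 64 gives x ≡ 64·64 = 4096 = 47·87 + 7 ≡ 7 (mod 87).
Check: f(7) = 34·7 + 5 = 243 = 2·87 + 69 ≡ 69 (mod 87).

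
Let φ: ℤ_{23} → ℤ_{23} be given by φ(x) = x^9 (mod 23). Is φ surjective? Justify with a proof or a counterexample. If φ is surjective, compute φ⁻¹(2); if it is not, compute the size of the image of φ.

Since 23 is prime, the nonzero elements of ℤ_{23} form a cyclic group of order 22.
As gcd(9, 22) = 1, raising to the 9th power is a bijection on this group: if s^9 ≡ t^9 then (st^{−1})^9 = 1, and the only element of order dividing gcd(9, 22) = 1 is 1, so s = t.
With φ(0) = 0 this makes φ injective on all of ℤ_{23}, hence bijective (finite equal-size domain and codomain). In particular φ is surjective.
Since φ is surjective, we find the preimage of 2. The inverse of x ↦ x^9 on (ℤ_{23})^× is x ↦ x^5, because 9·5 = 45 = 2·22 + 1 ≡ 1 (mod 22) and x^{22} = 1 for x ≠ 0 (Fermat). So φ⁻¹(2) = 2^5 mod 23.
Repeated squaring mod 23: 2^1 ≡ 2, 2^2 ≡ 2² = 4, 2^4 ≡ 4² = 16. Since 5 = 4 + 1, 2^5 ≡ 16·2: 16·2 = 32 ≡ 9. So 2^5 ≡ 9 (mod 23).
Hence φ⁻¹(2) = 9.

9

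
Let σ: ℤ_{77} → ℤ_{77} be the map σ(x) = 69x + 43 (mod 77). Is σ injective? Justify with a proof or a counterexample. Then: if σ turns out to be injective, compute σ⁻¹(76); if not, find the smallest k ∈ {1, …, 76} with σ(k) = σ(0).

If σ(a) = σ(b), then 69a ≡ 69b (mod 77). Because gcd(69, 77) = 1, we may cancel 69 to get a ≡ b (mod 77).
So σ is injective.
We now compute 69⁻¹ mod 77 explicitly. Euclid's algorithm: 77 = 1·69 + 8, 69 = 8·8 + 5, 8 = 1·5 + 3, 5 = 1·3 + 2, 3 = 1·2 + 1; back-substituting gives 1 = 48·69 − 43·77, so 69⁻¹ ≡ 48 (mod 77).
Since σ is injective, we find σ⁻¹(76): we need 69x ≡ 76 − 43 ≡ 33 (mod 77). Using 69⁻¹ = 48: x ≡ 48·33 = 1584 = 20·77 + 44, so x = 44.
Check: σ(44) = 69·44 + 43 = 3079 = 39·77 + 76 ≡ 76 (mod 77).

44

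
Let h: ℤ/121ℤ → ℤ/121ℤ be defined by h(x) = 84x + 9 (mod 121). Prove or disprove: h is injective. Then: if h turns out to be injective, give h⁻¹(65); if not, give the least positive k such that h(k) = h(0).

If h(a) = h(b), then 84a ≡ 84b (mod 121). Because gcd(84, 121) = 1, we may cancel 84 to get a ≡ b (mod 121).
Hence h is injective.
We now compute 84⁻¹ mod 121 explicitly. Euclid's algorithm: 121 = 1·84 + 37, 84 = 2·37 + 10, 37 = 3·10 + 7, 10 = 1·7 + 3, 7 = 2·3 + 1; back-substituting gives 1 = 85·84 − 59·121, so 84⁻¹ ≡ 85 (mod 121).
Since h is injective, we compute h⁻¹(65): solve 84x + 9 ≡ 65 (mod 121), i.e. 84x ≡ 56 (mod 121).
Multiplying by 84⁻¹ = 85 gives x ≡ 85·56 = 4760 = 39·121 + 41 ≡ 41 (mod 121).
Check: h(41) = 84·41 + 9 = 3453 = 28·121 + 65 ≡ 65 (mod 121).

41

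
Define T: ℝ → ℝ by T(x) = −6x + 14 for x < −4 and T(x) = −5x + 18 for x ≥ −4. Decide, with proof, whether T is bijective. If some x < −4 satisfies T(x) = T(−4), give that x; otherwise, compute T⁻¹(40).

Both pieces are strictly decreasing (slopes −6 and −5), so each is injective on its own interval.
The left piece maps (−∞, −4) onto (38, ∞); the right piece maps [−4, ∞) onto (−∞, 38].
Since 38 = 38, the images partition ℝ: T is injective and surjective, hence bijective.
Because the two images are disjoint, no x < −4 has T(x) = T(−4), so we compute T⁻¹(40): 40 lies in (38, ∞), so solve −6x + 14 = 40: x = (40 − 14)/(−6) = −13/3.

-13/3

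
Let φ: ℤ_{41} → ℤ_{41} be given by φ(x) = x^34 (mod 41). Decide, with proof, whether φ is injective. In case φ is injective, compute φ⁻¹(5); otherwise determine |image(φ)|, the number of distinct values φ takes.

φ(20): Repeated squaring mod 41: 20^1 ≡ 20, 20^2 ≡ 20² = 400 ≡ 31, 20^4 ≡ 31² = 961 ≡ 18, 20^8 ≡ 18² = 324 ≡ 37, 20^16 ≡ 37² = 1369 ≡ 16, 20^32 ≡ 16² = 256 ≡ 10. Since 34 = 32 + 2, 20^34 ≡ 10·31: 10·31 = 310 ≡ 23. So 20^34 ≡ 23 (mod 41).
φ(21): Repeated squaring mod 41: 21^1 ≡ 21, 21^2 ≡ 21² = 441 ≡ 31, 21^4 ≡ 31² = 961 ≡ 18, 21^8 ≡ 18² = 324 ≡ 37, 21^16 ≡ 37² = 1369 ≡ 16, 21^32 ≡ 16² = 256 ≡ 10. Since 34 = 32 + 2, 21^34 ≡ 10·31: 10·31 = 310 ≡ 23. So 21^34 ≡ 23 (mod 41).
So φ(20) = φ(21) = 23 while 20 ≠ 21, therefore φ is not injective.
Since φ is not injective, we determine |image(φ)|. Computing x^34 mod 41 for each x (by repeated squaring, reducing mod 41 at every step), the values φ(0), φ(1), …, φ(40) are: 0, 1, 25, 9, 10, 31, 20, 39, 4, 40, 37, 5, 8, 21, 32, 33, 18, 36, 16, 2, 23, 23, 2, 16, 36, 18, 33, 32, 21, 8, 5, 37, 40, 4, 39, 20, 31, 10, 9, 25, 1.
The distinct values are {0, 1, 2, 4, 5, 8, 9, 10, 16, 18, 20, 21, 23, 25, 31, 32, 33, 36, 37, 39, 40}; there are 21 of them.

21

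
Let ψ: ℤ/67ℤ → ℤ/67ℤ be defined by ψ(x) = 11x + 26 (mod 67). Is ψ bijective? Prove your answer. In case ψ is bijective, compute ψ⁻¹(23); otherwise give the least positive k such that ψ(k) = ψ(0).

Suppose ψ(a) = ψ(b) in ℤ/67ℤ. Then 11a + 26 ≡ 11b + 26 (mod 67), therefore 11(a − b) ≡ 0 (mod 67).
Since gcd(11, 67) = 1, 11 is invertible modulo 67, therefore a − b ≡ 0 (mod 67), i.e. a = b.
We now compute 11⁻¹ mod 67 explicitly. Euclid's algorithm: 67 = 6·11 + 1; back-substituting gives 1 = 61·11 − 10·67, so 11⁻¹ ≡ 61 (mod 67).
For any y ∈ ℤ/67ℤ, x = 61(y − 26) mod 67 satisfies ψ(x) = 11·61(y − 26) + 26 ≡ y (since 11·61 ≡ 1 mod 67). So every y has a preimage.
Thus ψ is bijective.
Since ψ is bijective, we compute ψ⁻¹(23): solve 11x + 26 ≡ 23 (mod 67), i.e. 11x ≡ 64 (mod 67).
Multiplying by 11⁻¹ = 61 gives x ≡ 61·64 = 3904 = 58·67 + 18 ≡ 18 (mod 67).
Check: ψ(18) = 11·18 + 26 = 224 = 3·67 + 23 ≡ 23 (mod 67).

18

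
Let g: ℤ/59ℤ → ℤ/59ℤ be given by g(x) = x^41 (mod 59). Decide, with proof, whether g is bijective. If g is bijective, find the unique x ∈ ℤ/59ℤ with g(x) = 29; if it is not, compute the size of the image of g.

25

Since 59 is prime, the nonzero elements of ℤ/59ℤ form a cyclic group of order 58.
As gcd(41, 58) = 1, raising to the 41st power is a bijection on this group: if u^41 ≡ v^41 then (uv^{−1})^41 = 1, and the only element of order dividing gcd(41, 58) = 1 is 1, so u = v.
With g(0) = 0 this makes g injective on all of ℤ/59ℤ, hence bijective (finite equal-size domain and codomain). In particular g is bijective.
Since g is bijective, we find the preimage of 29. The inverse of x ↦ x^41 on (ℤ/59ℤ)^× is x ↦ x^17, because 41·17 = 697 = 12·58 + 1 ≡ 1 (mod 58) and x^{58} = 1 for x ≠ 0 (Fermat). So g⁻¹(29) = 29^17 mod 59.
Repeated squaring mod 59: 29^1 ≡ 29, 29^2 ≡ 29² = 841 ≡ 15, 29^4 ≡ 15² = 225 ≡ 48, 29^8 ≡ 48² = 2304 ≡ 3, 29^16 ≡ 3² = 9. Since 17 = 16 + 1, 29^17 ≡ 9·29: 9·29 = 261 ≡ 25. So 29^17 ≡ 25 (mod 59).
Hence g⁻¹(29) = 25.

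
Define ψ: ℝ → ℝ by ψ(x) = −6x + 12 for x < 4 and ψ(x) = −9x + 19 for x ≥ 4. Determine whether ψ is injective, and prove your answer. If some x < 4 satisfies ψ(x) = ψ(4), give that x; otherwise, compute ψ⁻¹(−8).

Both pieces are strictly decreasing (slopes −6 and −9), so each is injective on its own interval.
The left piece maps (−∞, 4) onto (−12, ∞); the right piece maps [4, ∞) onto (−∞, −17].
These images are disjoint, so no value is attained by both pieces. So ψ is injective.
Because the two images are disjoint, no x < 4 has ψ(x) = ψ(4), so we compute ψ⁻¹(−8): −8 lies in (−12, ∞), so solve −6x + 12 = −8: x = (−8 − 12)/(−6) = 10/3.

10/3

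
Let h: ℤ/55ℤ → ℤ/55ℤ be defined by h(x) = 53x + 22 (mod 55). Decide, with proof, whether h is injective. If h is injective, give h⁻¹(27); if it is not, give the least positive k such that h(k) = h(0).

25

If h(a) = h(b), then 53a ≡ 53b (mod 55). Because gcd(53, 55) = 1, we may cancel 53 to get a ≡ b (mod 55).
Hence h is injective.
We now compute 53⁻¹ mod 55 explicitly. Euclid's algorithm: 55 = 1·53 + 2, 53 = 26·2 + 1; back-substituting gives 1 = 27·53 − 26·55, so 53⁻¹ ≡ 27 (mod 55).
Since h is injective, we find h⁻¹(27): we need 53x ≡ 27 − 22 ≡ 5 (mod 55). Using 53⁻¹ = 27: x ≡ 27·5 = 135 = 2·55 + 25, so x = 25.
Check: h(25) = 53·25 + 22 = 1347 = 24·55 + 27 ≡ 27 (mod 55).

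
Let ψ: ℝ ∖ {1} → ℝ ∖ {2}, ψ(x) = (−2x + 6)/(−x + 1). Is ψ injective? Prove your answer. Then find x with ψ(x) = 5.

Suppose ψ(u) = ψ(v). Cross-multiplying: (−2u + 6)(−v + 1) = (−2v + 6)(−u + 1).
Expanding both sides and cancelling the symmetric terms leaves 4·(u − v) = 0. Since 4 ≠ 0, u = v. Therefore ψ is injective.
Solving ψ(x) = 5: cross-multiplying gives −2x + 6 = 5(−x + 1), which rearranges to 3x = −1, so x = −1/3.

-1/3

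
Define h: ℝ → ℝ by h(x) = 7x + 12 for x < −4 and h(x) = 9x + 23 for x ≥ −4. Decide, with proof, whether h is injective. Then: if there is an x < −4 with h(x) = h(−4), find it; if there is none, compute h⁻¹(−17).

Both pieces are strictly increasing (slopes 7 and 9), so each is injective on its own interval.
The left piece maps (−∞, −4) onto (−∞, −16); the right piece maps [−4, ∞) onto [−13, ∞).
These images are disjoint, so no value is attained by both pieces. Hence h is injective.
Because the two images are disjoint, no x < −4 has h(x) = h(−4), so we compute h⁻¹(−17): −17 lies in (−∞, −16), so solve 7x + 12 = −17: x = (−17 − 12)/7 = −29/7.

-29/7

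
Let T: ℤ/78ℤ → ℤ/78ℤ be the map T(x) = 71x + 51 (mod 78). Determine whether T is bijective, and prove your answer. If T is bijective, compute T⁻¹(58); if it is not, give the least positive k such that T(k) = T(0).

77

If T(u) = T(v), then 71u ≡ 71v (mod 78). Because gcd(71, 78) = 1, we may cancel 71 to get u ≡ v (mod 78).
We now compute 71⁻¹ mod 78 explicitly. Euclid's algorithm: 78 = 1·71 + 7, 71 = 10·7 + 1; back-substituting gives 1 = 11·71 − 10·78, so 71⁻¹ ≡ 11 (mod 78).
For any y ∈ ℤ/78ℤ, x = 11(y − 51) mod 78 satisfies T(x) = 71·11(y − 51) + 51 ≡ y (since 71·11 ≡ 1 mod 78). So every y has a preimage.
So T is bijective.
Since T is bijective, we find T⁻¹(58): we need 71x ≡ 58 − 51 ≡ 7 (mod 78). Using 71⁻¹ = 11: x ≡ 11·7 = 77, so x = 77.
Check: T(77) = 71·77 + 51 = 5518 = 70·78 + 58 ≡ 58 (mod 78).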